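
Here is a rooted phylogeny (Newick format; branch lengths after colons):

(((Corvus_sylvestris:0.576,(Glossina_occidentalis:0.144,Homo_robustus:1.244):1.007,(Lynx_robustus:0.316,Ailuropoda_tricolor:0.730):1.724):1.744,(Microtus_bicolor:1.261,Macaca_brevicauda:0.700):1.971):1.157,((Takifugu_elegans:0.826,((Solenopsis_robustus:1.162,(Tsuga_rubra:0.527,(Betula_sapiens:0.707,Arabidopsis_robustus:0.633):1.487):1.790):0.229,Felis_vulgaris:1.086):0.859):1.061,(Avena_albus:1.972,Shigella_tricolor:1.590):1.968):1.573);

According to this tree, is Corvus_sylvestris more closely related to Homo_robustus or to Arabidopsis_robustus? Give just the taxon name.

Homo_robustus

The MRCA of Corvus_sylvestris and Homo_robustus subtends (Corvus_sylvestris,(Glossina_occidentalis,Homo_robustus),(Lynx_robustus,Ailuropoda_tricolor)) (5 taxa).
The MRCA of Corvus_sylvestris and Arabidopsis_robustus is the root, subtending the entire tree (15 taxa).
The first is nested inside the second, so Corvus_sylvestris shares a more recent common ancestor with Homo_robustus.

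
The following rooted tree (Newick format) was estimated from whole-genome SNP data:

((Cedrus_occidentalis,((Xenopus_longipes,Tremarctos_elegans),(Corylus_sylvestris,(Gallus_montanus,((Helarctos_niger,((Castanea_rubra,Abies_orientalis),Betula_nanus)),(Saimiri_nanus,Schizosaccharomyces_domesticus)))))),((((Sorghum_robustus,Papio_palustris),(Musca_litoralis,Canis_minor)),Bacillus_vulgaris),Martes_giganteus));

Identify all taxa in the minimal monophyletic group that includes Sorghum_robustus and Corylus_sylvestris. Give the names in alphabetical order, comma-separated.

Tracing Sorghum_robustus: it sits inside (Sorghum_robustus,Papio_palustris).
Tracing Corylus_sylvestris: it sits inside (Corylus_sylvestris,(Gallus_montanus,((Helarctos_niger,((Castanea_rubra,Abies_orientalis),Betula_nanus)),(Saimiri_nanus,Schizosaccharomyces_domesticus)))).
The smallest clade enclosing both is the whole tree (their MRCA is the root), so the answer is all 17 tips in alphabetical order.

Abies_orientalis, Bacillus_vulgaris, Betula_nanus, Canis_minor, Castanea_rubra, Cedrus_occidentalis, Corylus_sylvestris, Gallus_montanus, Helarctos_niger, Martes_giganteus, Musca_litoralis, Papio_palustris, Saimiri_nanus, Schizosaccharomyces_domesticus, Sorghum_robustus, Tremarctos_elegans, Xenopus_longipes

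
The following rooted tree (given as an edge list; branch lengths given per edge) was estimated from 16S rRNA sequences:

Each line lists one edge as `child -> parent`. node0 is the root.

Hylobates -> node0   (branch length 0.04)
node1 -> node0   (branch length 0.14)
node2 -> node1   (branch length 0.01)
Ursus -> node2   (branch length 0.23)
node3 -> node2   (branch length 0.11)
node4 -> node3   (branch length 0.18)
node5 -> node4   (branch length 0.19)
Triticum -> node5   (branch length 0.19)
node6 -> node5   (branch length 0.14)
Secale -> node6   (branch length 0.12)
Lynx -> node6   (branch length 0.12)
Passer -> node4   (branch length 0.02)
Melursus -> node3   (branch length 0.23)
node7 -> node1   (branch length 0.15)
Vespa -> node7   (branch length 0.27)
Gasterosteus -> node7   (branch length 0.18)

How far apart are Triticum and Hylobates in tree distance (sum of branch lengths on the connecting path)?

0.86

The path runs Triticum → … → MRCA → … → Hylobates; the MRCA is the root of the tree.
Branch lengths along that path: 0.19 + 0.19 + 0.18 + 0.11 + 0.01 + 0.14 + 0.04 = 0.86.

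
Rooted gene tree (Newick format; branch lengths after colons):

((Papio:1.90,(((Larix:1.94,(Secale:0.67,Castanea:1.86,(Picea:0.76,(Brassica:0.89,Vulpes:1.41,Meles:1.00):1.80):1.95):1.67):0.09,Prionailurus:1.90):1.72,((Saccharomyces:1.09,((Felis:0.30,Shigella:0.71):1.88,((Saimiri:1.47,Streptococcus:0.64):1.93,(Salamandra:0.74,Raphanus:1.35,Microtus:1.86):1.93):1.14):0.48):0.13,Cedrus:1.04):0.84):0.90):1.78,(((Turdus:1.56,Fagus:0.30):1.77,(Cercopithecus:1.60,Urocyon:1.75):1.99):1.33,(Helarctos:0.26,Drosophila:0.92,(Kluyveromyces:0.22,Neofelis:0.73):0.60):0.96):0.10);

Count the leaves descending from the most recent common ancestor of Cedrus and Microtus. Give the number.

The MRCA of Cedrus and Microtus is the node subtending ((Saccharomyces,((Felis,Shigella),((Saimiri,Streptococcus),(Salamandra,Raphanus,Microtus)))),Cedrus).
That clade contains 9 terminal taxa: Cedrus, Felis, Microtus, Raphanus, Saccharomyces, Saimiri, Salamandra, Shigella, Streptococcus.

9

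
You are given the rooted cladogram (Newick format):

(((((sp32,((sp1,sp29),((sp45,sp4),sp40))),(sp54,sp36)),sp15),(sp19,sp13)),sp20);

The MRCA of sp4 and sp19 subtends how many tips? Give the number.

The MRCA of sp4 and sp19 is the node subtending ((((sp32,((sp1,sp29),((sp45,sp4),sp40))),(sp54,sp36)),sp15),(sp19,sp13)).
That clade contains 11 terminal taxa: sp1, sp13, sp15, sp19, sp29, sp32, sp36, sp4, sp40, sp45, sp54.

11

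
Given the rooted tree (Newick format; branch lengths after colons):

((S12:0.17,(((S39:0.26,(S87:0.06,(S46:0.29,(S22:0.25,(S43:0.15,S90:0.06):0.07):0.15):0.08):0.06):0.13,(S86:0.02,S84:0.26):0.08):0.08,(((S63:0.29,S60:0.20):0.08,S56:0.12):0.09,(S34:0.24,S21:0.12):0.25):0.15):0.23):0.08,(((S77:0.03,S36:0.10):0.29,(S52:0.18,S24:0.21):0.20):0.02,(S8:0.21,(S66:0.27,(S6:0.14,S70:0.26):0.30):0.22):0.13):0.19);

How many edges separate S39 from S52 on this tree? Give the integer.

9

The MRCA of S39 and S52 is the root of the tree.
From S39 up to that node: 5 branches. From S52 up to the same node: 4 branches. Total: 5 + 4 = 9.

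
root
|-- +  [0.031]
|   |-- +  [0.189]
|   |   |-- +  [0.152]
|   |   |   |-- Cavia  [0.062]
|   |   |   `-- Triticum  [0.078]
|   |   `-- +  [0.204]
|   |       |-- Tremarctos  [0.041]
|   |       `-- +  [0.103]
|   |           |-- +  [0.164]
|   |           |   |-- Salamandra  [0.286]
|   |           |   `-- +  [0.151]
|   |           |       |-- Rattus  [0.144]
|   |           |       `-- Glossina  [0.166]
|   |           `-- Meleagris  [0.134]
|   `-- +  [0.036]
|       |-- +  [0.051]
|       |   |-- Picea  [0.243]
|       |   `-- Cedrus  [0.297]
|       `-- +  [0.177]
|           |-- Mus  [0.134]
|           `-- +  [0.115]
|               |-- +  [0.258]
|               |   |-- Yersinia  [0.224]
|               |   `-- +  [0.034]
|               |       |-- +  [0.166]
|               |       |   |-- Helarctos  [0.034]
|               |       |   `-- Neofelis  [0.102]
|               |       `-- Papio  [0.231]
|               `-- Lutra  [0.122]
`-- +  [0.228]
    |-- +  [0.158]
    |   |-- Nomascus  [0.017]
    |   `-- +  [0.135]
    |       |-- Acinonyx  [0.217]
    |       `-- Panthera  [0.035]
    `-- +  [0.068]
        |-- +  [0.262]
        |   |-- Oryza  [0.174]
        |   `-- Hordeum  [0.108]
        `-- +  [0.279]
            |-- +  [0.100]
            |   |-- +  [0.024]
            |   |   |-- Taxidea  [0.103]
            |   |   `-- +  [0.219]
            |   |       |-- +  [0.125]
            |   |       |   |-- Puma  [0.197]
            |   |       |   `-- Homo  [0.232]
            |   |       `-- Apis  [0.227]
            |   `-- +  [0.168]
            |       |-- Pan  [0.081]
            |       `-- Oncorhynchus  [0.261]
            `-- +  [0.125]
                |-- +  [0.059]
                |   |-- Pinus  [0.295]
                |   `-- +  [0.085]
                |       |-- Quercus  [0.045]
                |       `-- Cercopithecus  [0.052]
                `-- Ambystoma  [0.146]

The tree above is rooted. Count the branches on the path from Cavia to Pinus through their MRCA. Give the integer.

10

The MRCA of Cavia and Pinus is the root of the tree.
From Cavia up to that node: 4 branches. From Pinus up to the same node: 6 branches. Total: 4 + 6 = 10.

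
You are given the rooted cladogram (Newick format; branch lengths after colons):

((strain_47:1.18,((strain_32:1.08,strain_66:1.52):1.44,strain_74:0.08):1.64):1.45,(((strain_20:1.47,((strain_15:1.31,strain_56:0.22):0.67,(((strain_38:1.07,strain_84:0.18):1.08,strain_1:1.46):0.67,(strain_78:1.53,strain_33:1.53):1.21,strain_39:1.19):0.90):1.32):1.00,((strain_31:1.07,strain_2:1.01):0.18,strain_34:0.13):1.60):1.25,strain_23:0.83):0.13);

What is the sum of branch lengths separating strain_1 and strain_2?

8.14

The path runs strain_1 → … → MRCA → … → strain_2; the MRCA is the node subtending ((strain_20,((strain_15,strain_56),(((strain_38,strain_84),strain_1),(strain_78,strain_33),strain_39))),((strain_31,strain_2),strain_34)).
Branch lengths along that path: 1.46 + 0.67 + 0.90 + 1.32 + 1.00 + 1.60 + 0.18 + 1.01 = 8.14.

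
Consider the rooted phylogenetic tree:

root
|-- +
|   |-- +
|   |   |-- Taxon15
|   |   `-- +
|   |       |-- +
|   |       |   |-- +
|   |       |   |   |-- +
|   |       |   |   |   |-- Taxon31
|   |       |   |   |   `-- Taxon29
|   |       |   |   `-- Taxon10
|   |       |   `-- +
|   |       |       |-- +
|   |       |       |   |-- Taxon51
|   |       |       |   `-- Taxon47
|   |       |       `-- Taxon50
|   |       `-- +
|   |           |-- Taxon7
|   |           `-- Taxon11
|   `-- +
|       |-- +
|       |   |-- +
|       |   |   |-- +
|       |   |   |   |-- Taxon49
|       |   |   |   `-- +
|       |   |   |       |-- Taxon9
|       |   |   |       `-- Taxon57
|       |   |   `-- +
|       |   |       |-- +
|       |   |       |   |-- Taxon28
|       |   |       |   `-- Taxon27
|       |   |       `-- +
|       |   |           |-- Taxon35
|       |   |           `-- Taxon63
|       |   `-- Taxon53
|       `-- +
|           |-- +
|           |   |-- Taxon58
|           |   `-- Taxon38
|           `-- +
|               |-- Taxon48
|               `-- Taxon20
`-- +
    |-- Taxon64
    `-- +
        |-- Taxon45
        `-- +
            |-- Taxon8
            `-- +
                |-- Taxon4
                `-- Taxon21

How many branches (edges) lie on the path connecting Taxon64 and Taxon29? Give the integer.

The MRCA of Taxon64 and Taxon29 is the root of the tree.
From Taxon64 up to that node: 2 branches. From Taxon29 up to the same node: 7 branches. Total: 2 + 7 = 9.

9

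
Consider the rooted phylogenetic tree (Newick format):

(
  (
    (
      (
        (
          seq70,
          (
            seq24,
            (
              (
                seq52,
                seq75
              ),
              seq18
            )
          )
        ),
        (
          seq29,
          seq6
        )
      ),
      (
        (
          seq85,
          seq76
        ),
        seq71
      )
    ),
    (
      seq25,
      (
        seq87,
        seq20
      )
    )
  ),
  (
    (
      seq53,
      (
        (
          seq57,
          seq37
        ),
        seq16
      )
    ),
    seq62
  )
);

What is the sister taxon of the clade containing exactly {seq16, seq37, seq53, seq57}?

The clade containing exactly {seq16, seq37, seq53, seq57} attaches to the tree at the node subtending ((seq53,((seq57,seq37),seq16)),seq62).
The other lineage descending from that same node — the sister group — is the single tip seq62.

seq62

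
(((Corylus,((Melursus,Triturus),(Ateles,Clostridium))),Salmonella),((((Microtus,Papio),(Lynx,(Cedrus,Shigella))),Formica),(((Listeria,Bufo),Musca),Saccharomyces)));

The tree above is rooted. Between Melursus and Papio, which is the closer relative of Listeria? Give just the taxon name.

Papio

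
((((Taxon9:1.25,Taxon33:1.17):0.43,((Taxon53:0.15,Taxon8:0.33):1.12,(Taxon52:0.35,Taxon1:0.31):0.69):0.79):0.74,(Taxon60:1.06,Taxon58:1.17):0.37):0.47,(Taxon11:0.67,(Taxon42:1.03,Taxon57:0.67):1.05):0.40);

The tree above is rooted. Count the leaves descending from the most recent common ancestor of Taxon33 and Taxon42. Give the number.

11

The MRCA of Taxon33 and Taxon42 is the root, so the clade is the entire tree.
That clade contains 11 terminal taxa: Taxon1, Taxon11, Taxon33, Taxon42, Taxon52, Taxon53, Taxon57, Taxon58, Taxon60, Taxon8, Taxon9.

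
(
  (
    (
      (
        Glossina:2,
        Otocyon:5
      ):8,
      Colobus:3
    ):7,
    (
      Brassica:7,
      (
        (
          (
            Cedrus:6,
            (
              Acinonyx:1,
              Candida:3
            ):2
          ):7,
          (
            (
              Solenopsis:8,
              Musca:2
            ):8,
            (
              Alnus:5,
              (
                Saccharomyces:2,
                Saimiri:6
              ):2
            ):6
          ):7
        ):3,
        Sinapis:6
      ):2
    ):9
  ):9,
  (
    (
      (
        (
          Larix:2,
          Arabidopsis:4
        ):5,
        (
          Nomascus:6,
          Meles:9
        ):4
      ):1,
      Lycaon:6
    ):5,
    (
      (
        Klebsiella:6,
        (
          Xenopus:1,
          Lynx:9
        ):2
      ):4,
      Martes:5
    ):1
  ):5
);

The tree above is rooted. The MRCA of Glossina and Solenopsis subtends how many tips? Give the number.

13

The MRCA of Glossina and Solenopsis is the node subtending (((Glossina,Otocyon),Colobus),(Brassica,(((Cedrus,(Acinonyx,Candida)),((Solenopsis,Musca),(Alnus,(Saccharomyces,Saimiri)))),Sinapis))).
That clade contains 13 terminal taxa: Acinonyx, Alnus, Brassica, Candida, Cedrus, Colobus, Glossina, Musca, Otocyon, Saccharomyces, Saimiri, Sinapis, Solenopsis.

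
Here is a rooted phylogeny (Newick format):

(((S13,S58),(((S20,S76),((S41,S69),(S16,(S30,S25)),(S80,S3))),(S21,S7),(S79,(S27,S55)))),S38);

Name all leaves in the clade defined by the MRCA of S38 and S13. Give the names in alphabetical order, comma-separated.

S13, S16, S20, S21, S25, S27, S3, S30, S38, S41, S55, S58, S69, S7, S76, S79, S80

Tracing S38: it attaches directly to the root.
Tracing S13: it sits inside (S13,S58).
The smallest clade enclosing both is the whole tree (their MRCA is the root), so the answer is all 17 tips in alphabetical order.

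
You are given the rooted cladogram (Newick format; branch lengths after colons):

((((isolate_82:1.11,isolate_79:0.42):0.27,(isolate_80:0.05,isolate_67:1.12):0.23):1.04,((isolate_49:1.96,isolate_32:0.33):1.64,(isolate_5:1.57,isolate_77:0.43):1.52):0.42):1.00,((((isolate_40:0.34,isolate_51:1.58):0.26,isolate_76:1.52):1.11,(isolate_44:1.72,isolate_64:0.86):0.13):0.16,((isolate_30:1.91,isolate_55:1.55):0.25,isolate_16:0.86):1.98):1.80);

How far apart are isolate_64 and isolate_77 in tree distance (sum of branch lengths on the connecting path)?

6.32

The path runs isolate_64 → … → MRCA → … → isolate_77; the MRCA is the root of the tree.
Branch lengths along that path: 0.86 + 0.13 + 0.16 + 1.80 + 1.00 + 0.42 + 1.52 + 0.43 = 6.32.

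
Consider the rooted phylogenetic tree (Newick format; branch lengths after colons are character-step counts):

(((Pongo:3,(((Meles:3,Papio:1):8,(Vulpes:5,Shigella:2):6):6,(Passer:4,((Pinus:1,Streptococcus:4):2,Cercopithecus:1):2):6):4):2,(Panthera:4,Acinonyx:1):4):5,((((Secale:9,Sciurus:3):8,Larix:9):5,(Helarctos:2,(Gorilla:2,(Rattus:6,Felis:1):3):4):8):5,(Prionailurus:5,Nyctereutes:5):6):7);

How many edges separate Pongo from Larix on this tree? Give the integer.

The MRCA of Pongo and Larix is the root of the tree.
From Pongo up to that node: 3 branches. From Larix up to the same node: 4 branches. Total: 3 + 4 = 7.

7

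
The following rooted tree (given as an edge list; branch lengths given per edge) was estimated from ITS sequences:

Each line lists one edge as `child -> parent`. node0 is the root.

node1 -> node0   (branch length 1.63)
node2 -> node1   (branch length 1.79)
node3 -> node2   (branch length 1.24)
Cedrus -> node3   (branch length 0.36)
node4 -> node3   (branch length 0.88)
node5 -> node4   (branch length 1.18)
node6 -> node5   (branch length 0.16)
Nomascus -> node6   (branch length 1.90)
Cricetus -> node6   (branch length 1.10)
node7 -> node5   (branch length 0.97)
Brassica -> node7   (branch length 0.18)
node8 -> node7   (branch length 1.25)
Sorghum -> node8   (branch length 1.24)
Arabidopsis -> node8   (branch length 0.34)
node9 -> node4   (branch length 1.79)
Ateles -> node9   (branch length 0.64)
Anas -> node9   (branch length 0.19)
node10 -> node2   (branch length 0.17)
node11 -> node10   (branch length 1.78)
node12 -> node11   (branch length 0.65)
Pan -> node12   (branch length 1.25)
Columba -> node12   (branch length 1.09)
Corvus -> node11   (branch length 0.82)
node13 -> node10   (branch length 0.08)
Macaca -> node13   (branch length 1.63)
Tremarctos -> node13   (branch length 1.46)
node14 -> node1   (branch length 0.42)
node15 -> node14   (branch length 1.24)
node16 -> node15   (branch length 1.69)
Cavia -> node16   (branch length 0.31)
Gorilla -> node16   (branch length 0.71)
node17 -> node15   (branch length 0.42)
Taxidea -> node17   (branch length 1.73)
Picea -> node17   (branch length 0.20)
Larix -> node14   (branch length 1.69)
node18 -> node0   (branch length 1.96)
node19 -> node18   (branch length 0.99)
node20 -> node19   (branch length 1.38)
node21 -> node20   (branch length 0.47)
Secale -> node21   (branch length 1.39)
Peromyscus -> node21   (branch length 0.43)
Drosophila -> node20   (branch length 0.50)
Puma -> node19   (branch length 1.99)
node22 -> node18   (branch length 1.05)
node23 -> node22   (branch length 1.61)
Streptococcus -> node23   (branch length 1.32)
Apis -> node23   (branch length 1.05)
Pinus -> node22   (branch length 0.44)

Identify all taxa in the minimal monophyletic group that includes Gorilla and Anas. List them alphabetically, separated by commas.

Tracing Gorilla: it sits inside (Cavia,Gorilla).
Tracing Anas: it sits inside (Ateles,Anas).
The smallest clade enclosing both is (((Cedrus,(((Nomascus,Cricetus),(Brassica,(Sorghum,Arabidopsis))),(Ateles,Anas))),(((Pan,Columba),Corvus),(Macaca,Tremarctos))),(((Cavia,Gorilla),(Taxidea,Picea)),Larix)); the answer is its 18 terminal taxa in alphabetical order.

Anas, Arabidopsis, Ateles, Brassica, Cavia, Cedrus, Columba, Corvus, Cricetus, Gorilla, Larix, Macaca, Nomascus, Pan, Picea, Sorghum, Taxidea, Tremarctos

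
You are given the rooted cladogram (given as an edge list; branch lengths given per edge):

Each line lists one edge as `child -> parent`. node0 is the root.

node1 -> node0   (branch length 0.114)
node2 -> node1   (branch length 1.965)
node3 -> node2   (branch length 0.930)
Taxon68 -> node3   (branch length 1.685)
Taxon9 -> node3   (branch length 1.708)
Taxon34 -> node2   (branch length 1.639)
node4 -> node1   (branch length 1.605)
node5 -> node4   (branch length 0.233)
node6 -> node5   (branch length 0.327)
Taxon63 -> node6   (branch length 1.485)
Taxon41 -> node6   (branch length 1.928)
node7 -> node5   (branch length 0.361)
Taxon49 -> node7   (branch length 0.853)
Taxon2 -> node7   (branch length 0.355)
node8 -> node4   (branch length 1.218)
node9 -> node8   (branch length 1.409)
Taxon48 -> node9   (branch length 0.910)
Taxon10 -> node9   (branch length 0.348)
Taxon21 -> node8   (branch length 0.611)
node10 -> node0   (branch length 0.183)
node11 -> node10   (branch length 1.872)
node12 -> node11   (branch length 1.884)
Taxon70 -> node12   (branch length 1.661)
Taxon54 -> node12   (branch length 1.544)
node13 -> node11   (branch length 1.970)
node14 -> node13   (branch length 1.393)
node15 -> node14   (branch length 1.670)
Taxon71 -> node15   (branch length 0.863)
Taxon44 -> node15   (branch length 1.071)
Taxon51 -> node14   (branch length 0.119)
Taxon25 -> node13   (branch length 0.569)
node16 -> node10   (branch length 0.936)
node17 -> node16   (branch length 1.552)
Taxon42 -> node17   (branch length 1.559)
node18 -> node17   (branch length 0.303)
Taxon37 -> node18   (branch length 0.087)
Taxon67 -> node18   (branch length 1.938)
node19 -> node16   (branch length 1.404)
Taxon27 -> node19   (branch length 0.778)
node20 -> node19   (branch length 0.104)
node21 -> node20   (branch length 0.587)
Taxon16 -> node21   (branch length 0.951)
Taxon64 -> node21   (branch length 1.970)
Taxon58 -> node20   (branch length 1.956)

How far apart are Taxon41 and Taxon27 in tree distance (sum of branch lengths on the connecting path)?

7.508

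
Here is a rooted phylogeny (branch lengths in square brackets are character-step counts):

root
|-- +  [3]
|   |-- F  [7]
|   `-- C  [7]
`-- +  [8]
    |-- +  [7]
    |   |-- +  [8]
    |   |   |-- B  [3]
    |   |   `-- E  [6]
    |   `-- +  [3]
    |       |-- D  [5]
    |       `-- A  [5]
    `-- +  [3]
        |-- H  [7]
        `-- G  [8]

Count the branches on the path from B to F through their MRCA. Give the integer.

6

The MRCA of B and F is the root of the tree.
From B up to that node: 4 branches. From F up to the same node: 2 branches. Total: 4 + 2 = 6.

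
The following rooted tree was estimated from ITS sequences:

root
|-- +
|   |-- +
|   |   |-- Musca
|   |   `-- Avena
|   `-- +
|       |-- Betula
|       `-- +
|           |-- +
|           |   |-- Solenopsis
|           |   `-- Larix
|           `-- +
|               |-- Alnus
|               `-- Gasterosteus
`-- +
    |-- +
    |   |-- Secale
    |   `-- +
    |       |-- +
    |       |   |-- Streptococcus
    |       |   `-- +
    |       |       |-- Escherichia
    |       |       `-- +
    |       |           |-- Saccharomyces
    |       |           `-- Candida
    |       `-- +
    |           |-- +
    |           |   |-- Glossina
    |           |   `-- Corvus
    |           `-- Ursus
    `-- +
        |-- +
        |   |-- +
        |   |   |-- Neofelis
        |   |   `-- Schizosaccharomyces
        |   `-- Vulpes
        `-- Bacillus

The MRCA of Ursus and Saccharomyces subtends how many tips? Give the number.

The MRCA of Ursus and Saccharomyces is the node subtending ((Streptococcus,(Escherichia,(Saccharomyces,Candida))),((Glossina,Corvus),Ursus)).
That clade contains 7 terminal taxa: Candida, Corvus, Escherichia, Glossina, Saccharomyces, Streptococcus, Ursus.

7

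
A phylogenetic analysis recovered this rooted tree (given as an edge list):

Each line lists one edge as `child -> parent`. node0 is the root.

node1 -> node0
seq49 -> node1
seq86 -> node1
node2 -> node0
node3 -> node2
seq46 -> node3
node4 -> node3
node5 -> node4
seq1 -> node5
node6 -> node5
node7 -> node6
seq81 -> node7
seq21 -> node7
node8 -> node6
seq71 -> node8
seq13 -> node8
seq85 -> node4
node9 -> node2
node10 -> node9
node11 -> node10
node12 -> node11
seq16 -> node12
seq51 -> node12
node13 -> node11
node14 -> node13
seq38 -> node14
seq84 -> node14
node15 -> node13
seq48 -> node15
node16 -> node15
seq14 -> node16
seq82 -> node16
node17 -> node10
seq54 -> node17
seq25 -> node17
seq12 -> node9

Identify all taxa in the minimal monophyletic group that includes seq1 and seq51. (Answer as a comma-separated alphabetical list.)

seq1, seq12, seq13, seq14, seq16, seq21, seq25, seq38, seq46, seq48, seq51, seq54, seq71, seq81, seq82, seq84, seq85

Tracing seq1: it sits inside (seq1,((seq81,seq21),(seq71,seq13))).
Tracing seq51: it sits inside (seq16,seq51).
The smallest clade enclosing both is ((seq46,((seq1,((seq81,seq21),(seq71,seq13))),seq85)),((((seq16,seq51),((seq38,seq84),(seq48,(seq14,seq82)))),(seq54,seq25)),seq12)); the answer is its 17 terminal taxa in alphabetical order.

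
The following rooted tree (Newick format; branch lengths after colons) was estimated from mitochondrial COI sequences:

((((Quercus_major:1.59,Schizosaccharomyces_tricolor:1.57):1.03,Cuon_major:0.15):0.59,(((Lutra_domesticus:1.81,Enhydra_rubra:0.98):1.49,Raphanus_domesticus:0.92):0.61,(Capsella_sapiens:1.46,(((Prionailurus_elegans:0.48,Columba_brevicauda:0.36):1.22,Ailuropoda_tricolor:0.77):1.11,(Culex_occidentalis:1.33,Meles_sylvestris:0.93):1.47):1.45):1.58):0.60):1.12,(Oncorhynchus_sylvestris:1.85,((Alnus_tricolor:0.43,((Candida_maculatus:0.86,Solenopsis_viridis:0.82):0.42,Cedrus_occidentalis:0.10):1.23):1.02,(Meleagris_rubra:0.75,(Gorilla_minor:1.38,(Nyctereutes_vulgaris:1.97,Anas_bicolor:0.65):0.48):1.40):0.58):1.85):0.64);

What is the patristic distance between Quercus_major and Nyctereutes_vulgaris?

11.25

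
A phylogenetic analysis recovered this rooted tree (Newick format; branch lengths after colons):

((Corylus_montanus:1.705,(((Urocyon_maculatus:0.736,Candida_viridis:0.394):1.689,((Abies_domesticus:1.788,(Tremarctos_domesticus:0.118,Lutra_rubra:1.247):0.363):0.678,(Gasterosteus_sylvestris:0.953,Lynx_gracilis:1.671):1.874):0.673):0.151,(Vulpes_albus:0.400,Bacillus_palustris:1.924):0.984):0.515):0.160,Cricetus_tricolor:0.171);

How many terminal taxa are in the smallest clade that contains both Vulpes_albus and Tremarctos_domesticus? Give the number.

The MRCA of Vulpes_albus and Tremarctos_domesticus is the node subtending (((Urocyon_maculatus,Candida_viridis),((Abies_domesticus,(Tremarctos_domesticus,Lutra_rubra)),(Gasterosteus_sylvestris,Lynx_gracilis))),(Vulpes_albus,Bacillus_palustris)).
That clade contains 9 terminal taxa: Abies_domesticus, Bacillus_palustris, Candida_viridis, Gasterosteus_sylvestris, Lutra_rubra, Lynx_gracilis, Tremarctos_domesticus, Urocyon_maculatus, Vulpes_albus.

9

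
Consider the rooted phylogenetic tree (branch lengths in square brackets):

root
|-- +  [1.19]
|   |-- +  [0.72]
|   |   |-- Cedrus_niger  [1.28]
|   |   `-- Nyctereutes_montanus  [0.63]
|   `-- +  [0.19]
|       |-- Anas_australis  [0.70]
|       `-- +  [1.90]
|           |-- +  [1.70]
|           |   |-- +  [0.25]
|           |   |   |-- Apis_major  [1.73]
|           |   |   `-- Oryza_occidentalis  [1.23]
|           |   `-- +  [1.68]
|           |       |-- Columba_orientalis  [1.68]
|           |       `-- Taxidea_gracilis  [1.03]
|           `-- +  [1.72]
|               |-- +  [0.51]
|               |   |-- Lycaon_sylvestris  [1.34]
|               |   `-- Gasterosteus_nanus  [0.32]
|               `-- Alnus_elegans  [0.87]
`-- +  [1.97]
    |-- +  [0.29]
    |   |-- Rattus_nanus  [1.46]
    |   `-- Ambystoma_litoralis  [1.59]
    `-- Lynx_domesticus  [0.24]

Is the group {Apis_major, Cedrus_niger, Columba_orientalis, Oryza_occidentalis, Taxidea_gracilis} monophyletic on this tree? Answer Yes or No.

The MRCA of the listed taxa subtends ((Cedrus_niger,Nyctereutes_montanus),(Anas_australis,(((Apis_major,Oryza_occidentalis),(Columba_orientalis,Taxidea_gracilis)),((Lycaon_sylvestris,Gasterosteus_nanus),Alnus_elegans)))).
That clade also contains Alnus_elegans, Anas_australis, Gasterosteus_nanus, Lycaon_sylvestris, Nyctereutes_montanus, which are not in the proposed group, so the group is not monophyletic.

No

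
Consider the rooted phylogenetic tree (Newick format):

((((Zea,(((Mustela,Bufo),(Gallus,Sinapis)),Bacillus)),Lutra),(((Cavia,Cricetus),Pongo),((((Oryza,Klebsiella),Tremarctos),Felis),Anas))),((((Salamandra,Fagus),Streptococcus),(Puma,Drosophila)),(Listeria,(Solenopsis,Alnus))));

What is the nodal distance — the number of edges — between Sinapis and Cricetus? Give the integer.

The MRCA of Sinapis and Cricetus is the node subtending (((Zea,(((Mustela,Bufo),(Gallus,Sinapis)),Bacillus)),Lutra),(((Cavia,Cricetus),Pongo),((((Oryza,Klebsiella),Tremarctos),Felis),Anas))).
From Sinapis up to that node: 6 branches. From Cricetus up to the same node: 4 branches. Total: 6 + 4 = 10.

10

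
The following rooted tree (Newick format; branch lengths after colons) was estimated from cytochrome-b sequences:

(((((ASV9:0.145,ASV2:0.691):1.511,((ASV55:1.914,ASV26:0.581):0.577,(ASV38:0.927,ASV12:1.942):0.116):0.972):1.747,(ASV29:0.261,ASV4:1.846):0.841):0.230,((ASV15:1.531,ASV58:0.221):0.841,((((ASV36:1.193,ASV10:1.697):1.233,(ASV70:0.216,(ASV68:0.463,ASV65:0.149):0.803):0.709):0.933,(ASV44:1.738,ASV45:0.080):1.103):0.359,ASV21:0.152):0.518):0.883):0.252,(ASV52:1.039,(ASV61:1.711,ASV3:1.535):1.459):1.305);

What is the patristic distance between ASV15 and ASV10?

7.112

The path runs ASV15 → … → MRCA → … → ASV10; the MRCA is the node subtending ((ASV15,ASV58),((((ASV36,ASV10),(ASV70,(ASV68,ASV65))),(ASV44,ASV45)),ASV21)).
Branch lengths along that path: 1.531 + 0.841 + 0.518 + 0.359 + 0.933 + 1.233 + 1.697 = 7.112.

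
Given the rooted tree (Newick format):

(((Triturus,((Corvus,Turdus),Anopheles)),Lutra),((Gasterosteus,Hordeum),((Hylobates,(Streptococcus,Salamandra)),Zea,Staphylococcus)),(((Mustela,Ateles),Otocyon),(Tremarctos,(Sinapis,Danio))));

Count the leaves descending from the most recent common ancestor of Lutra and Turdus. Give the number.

The MRCA of Lutra and Turdus is the node subtending ((Triturus,((Corvus,Turdus),Anopheles)),Lutra).
That clade contains 5 terminal taxa: Anopheles, Corvus, Lutra, Triturus, Turdus.

5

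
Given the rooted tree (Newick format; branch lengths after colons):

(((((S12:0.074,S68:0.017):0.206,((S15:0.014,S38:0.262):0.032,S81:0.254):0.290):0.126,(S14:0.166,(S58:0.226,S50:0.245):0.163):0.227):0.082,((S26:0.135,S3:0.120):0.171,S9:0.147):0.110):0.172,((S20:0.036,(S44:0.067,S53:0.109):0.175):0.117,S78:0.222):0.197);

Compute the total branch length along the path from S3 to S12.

The path runs S3 → … → MRCA → … → S12; the MRCA is the node subtending ((((S12,S68),((S15,S38),S81)),(S14,(S58,S50))),((S26,S3),S9)).
Branch lengths along that path: 0.120 + 0.171 + 0.110 + 0.082 + 0.126 + 0.206 + 0.074 = 0.889.

0.889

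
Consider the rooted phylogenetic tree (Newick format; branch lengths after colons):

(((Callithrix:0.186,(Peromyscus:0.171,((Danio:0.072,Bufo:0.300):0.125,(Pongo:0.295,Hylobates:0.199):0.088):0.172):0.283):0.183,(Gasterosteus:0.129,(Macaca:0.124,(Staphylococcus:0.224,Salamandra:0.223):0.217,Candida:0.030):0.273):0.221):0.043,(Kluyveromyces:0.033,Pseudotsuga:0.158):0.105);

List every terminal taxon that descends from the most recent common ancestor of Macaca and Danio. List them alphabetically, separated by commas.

Tracing Macaca: it sits inside (Macaca,(Staphylococcus,Salamandra),Candida).
Tracing Danio: it sits inside (Danio,Bufo).
The smallest clade enclosing both is ((Callithrix,(Peromyscus,((Danio,Bufo),(Pongo,Hylobates)))),(Gasterosteus,(Macaca,(Staphylococcus,Salamandra),Candida))); the answer is its 11 terminal taxa in alphabetical order.

Bufo, Callithrix, Candida, Danio, Gasterosteus, Hylobates, Macaca, Peromyscus, Pongo, Salamandra, Staphylococcus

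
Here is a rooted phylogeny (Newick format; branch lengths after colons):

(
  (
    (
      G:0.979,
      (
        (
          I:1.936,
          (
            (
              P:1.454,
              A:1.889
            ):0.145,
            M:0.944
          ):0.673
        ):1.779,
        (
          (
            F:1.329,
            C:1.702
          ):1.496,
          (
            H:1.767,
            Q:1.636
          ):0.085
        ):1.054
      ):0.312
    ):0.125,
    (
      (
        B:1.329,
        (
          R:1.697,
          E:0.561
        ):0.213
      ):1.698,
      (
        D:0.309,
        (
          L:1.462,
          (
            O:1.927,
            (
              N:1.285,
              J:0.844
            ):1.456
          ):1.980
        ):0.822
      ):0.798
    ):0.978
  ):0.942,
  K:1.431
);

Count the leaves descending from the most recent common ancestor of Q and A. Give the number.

The MRCA of Q and A is the node subtending ((I,((P,A),M)),((F,C),(H,Q))).
That clade contains 8 terminal taxa: A, C, F, H, I, M, P, Q.

8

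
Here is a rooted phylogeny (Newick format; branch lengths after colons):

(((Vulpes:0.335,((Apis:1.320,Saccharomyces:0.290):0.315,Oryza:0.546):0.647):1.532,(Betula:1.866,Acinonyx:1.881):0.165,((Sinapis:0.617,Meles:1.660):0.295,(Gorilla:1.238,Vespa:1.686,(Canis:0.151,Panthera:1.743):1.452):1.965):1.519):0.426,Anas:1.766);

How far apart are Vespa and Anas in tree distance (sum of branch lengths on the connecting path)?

7.362

The path runs Vespa → … → MRCA → … → Anas; the MRCA is the root of the tree.
Branch lengths along that path: 1.686 + 1.965 + 1.519 + 0.426 + 1.766 = 7.362.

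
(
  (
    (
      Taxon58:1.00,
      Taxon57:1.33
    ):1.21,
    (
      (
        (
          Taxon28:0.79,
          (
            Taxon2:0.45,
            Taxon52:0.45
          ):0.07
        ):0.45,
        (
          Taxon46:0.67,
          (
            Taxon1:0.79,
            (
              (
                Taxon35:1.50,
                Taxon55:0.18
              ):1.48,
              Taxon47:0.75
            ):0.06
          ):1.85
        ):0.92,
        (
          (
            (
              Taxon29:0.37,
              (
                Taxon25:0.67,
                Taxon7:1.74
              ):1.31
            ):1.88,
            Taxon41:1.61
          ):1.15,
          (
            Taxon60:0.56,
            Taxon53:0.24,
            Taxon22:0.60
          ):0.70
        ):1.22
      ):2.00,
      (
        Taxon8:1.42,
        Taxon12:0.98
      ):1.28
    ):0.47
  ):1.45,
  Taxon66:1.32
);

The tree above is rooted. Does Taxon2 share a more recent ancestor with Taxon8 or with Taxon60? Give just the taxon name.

Taxon60

The MRCA of Taxon2 and Taxon60 subtends ((Taxon28,(Taxon2,Taxon52)),(Taxon46,(Taxon1,((Taxon35,Taxon55),Taxon47))),(((Taxon29,(Taxon25,Taxon7)),Taxon41),(Taxon60,Taxon53,Taxon22))) (15 taxa).
The MRCA of Taxon2 and Taxon8 subtends (((Taxon28,(Taxon2,Taxon52)),(Taxon46,(Taxon1,((Taxon35,Taxon55),Taxon47))),(((Taxon29,(Taxon25,Taxon7)),Taxon41),(Taxon60,Taxon53,Taxon22))),(Taxon8,Taxon12)) (17 taxa).
The first is nested inside the second, so Taxon2 shares a more recent common ancestor with Taxon60.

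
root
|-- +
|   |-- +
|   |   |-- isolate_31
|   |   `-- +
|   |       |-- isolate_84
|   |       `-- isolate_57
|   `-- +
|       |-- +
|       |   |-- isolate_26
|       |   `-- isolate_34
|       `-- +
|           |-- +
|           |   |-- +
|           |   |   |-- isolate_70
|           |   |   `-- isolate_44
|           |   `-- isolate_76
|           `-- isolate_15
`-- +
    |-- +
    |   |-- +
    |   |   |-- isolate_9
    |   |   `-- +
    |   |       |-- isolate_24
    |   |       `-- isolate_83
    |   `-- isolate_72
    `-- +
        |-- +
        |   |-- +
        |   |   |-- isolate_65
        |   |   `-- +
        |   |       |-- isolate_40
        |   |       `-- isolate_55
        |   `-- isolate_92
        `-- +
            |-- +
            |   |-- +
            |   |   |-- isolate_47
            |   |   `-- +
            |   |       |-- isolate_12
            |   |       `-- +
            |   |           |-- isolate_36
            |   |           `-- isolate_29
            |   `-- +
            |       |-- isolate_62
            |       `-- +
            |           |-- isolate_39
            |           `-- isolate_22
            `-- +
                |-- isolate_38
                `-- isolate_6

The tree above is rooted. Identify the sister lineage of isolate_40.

isolate_55

isolate_40 attaches to the tree at the node subtending (isolate_40,isolate_55).
The other lineage descending from that same node — the sister group — is the single tip isolate_55.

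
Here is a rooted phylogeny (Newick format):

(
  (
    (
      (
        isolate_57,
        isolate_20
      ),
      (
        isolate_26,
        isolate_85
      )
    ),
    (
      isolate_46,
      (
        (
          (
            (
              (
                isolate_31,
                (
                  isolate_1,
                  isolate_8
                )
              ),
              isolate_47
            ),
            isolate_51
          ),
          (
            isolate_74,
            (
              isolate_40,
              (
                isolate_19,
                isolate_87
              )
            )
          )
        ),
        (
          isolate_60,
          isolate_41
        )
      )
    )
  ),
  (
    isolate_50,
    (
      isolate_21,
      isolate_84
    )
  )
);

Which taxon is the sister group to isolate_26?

isolate_85

isolate_26 attaches to the tree at the node subtending (isolate_26,isolate_85).
The other lineage descending from that same node — the sister group — is the single tip isolate_85.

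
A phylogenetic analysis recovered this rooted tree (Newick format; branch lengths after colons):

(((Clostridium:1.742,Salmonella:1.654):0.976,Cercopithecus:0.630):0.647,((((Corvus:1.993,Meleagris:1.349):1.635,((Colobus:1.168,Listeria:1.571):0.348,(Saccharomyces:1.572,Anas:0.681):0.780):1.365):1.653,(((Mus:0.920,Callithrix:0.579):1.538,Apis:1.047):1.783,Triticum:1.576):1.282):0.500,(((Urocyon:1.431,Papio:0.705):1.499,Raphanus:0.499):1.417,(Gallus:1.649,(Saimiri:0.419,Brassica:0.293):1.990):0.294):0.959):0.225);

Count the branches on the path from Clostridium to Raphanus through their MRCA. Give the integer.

7

The MRCA of Clostridium and Raphanus is the root of the tree.
From Clostridium up to that node: 3 branches. From Raphanus up to the same node: 4 branches. Total: 3 + 4 = 7.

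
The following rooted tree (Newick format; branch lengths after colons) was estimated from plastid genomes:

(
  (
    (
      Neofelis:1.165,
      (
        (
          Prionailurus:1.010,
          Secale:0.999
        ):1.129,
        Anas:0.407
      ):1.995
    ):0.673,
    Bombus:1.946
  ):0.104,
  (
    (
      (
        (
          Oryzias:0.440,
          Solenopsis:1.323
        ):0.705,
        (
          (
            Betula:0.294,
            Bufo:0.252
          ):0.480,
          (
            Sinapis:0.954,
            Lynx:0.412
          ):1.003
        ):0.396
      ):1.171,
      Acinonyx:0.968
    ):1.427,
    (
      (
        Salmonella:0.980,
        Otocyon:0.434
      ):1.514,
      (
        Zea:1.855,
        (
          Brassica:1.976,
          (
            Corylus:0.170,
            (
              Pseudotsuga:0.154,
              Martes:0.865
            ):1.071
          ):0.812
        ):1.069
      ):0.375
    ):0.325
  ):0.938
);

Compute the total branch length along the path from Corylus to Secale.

The path runs Corylus → … → MRCA → … → Secale; the MRCA is the root of the tree.
Branch lengths along that path: 0.170 + 0.812 + 1.069 + 0.375 + 0.325 + 0.938 + 0.104 + 0.673 + 1.995 + 1.129 + 0.999 = 8.589.

8.589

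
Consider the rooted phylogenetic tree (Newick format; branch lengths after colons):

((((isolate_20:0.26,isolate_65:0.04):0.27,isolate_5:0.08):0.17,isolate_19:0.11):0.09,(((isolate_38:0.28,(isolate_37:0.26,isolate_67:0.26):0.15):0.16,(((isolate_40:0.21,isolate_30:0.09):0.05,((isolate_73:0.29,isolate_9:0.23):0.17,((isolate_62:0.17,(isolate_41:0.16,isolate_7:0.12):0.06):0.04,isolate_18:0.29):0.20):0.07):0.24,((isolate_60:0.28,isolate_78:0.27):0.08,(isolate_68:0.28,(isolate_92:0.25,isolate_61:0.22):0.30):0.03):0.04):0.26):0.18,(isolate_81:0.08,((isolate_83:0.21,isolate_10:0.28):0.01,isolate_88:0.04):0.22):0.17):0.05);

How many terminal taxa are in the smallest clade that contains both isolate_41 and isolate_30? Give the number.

The MRCA of isolate_41 and isolate_30 is the node subtending ((isolate_40,isolate_30),((isolate_73,isolate_9),((isolate_62,(isolate_41,isolate_7)),isolate_18))).
That clade contains 8 terminal taxa: isolate_18, isolate_30, isolate_40, isolate_41, isolate_62, isolate_7, isolate_73, isolate_9.

8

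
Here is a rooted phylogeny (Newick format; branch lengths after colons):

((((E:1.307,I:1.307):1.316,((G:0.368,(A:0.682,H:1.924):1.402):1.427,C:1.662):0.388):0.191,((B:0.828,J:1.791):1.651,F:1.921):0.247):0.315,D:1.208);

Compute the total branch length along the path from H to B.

The path runs H → … → MRCA → … → B; the MRCA is the node subtending (((E,I),((G,(A,H)),C)),((B,J),F)).
Branch lengths along that path: 1.924 + 1.402 + 1.427 + 0.388 + 0.191 + 0.247 + 1.651 + 0.828 = 8.058.

8.058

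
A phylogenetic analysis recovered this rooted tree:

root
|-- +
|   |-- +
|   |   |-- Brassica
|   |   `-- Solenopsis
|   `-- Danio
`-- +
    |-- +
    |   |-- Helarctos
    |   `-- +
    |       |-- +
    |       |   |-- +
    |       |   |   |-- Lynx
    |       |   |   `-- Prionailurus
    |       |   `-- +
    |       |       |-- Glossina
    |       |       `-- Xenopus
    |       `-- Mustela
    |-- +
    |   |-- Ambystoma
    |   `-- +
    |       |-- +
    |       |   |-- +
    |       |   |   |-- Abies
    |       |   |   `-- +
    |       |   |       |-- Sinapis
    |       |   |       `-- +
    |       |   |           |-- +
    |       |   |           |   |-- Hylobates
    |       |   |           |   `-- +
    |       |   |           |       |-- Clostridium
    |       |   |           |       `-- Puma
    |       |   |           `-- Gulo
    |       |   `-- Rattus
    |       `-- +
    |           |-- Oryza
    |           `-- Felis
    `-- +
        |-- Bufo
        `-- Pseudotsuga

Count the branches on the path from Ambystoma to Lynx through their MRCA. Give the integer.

The MRCA of Ambystoma and Lynx is the node subtending ((Helarctos,(((Lynx,Prionailurus),(Glossina,Xenopus)),Mustela)),(Ambystoma,(((Abies,(Sinapis,((Hylobates,(Clostridium,Puma)),Gulo))),Rattus),(Oryza,Felis))),(Bufo,Pseudotsuga)).
From Ambystoma up to that node: 2 branches. From Lynx up to the same node: 5 branches. Total: 2 + 5 = 7.

7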